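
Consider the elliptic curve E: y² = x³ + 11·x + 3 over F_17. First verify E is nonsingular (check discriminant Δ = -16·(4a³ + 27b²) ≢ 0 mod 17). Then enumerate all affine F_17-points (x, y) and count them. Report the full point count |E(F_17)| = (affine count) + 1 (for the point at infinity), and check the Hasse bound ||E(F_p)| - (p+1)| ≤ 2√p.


Affine points = {(1, 7), (1, 10), (2, 4), (2, 13), (4, 3), (4, 14), (5, 8), (5, 9), (6, 8), (6, 9), (7, 7), (7, 10), (8, 5), (8, 12), (9, 7), (9, 10), (10, 5), (10, 12), (16, 5), (16, 12)}; affine count = 20; |E(F_17)| = 21.

Discriminant check: Δ ∝ 4a³ + 27b² = 4·11³ + 27·3² = 4·1331 + 27·9 ≡ 8 (mod 17). Nonzero ⇒ E is nonsingular.
For each x ∈ F_17, compute rhs = x³ + 11·x + 3 mod 17, then count y ∈ F_17 with y² ≡ rhs.
  x = 0: rhs = 3, matching y values: none (0 points).
  x = 1: rhs = 15, matching y values: 7, 10 (2 points).
  x = 2: rhs = 16, matching y values: 4, 13 (2 points).
  x = 3: rhs = 12, matching y values: none (0 points).
  x = 4: rhs = 9, matching y values: 3, 14 (2 points).
  x = 5: rhs = 13, matching y values: 8, 9 (2 points).
  x = 6: rhs = 13, matching y values: 8, 9 (2 points).
  x = 7: rhs = 15, matching y values: 7, 10 (2 points).
  x = 8: rhs = 8, matching y values: 5, 12 (2 points).
  x = 9: rhs = 15, matching y values: 7, 10 (2 points).
  x = 10: rhs = 8, matching y values: 5, 12 (2 points).
  x = 11: rhs = 10, matching y values: none (0 points).
  x = 12: rhs = 10, matching y values: none (0 points).
  x = 13: rhs = 14, matching y values: none (0 points).
  x = 14: rhs = 11, matching y values: none (0 points).
  x = 15: rhs = 7, matching y values: none (0 points).
  x = 16: rhs = 8, matching y values: 5, 12 (2 points).
Total affine count: 20.
Full point count |E(F_17)| = 20 + 1 = 21.
Hasse bound: |21 − (17+1)| = |3| = 3 ≤ 2√17 ≈ 8.2462 ✓.


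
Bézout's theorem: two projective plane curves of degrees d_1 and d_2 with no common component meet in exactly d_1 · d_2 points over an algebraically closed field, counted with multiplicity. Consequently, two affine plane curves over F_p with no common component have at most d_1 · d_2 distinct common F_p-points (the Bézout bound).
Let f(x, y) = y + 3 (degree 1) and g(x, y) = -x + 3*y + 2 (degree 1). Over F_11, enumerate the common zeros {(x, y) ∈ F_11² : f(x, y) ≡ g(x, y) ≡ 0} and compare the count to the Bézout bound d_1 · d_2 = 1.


Common zeros: {(4, 8)}; count = 1; Bézout bound = 1.

deg(f) = 1, deg(g) = 1, so Bézout bound = 1.
Scan x ∈ F_11. For each x, list the y ∈ F_11 with f(x, y) ≡ 0 and those with g(x, y) ≡ 0 (mod 11); the common zeros in that column are the intersection.
  x = 0: f ≡ 0 at y ∈ {8}; g ≡ 0 at y ∈ {3}; common: ∅.
  x = 1: f ≡ 0 at y ∈ {8}; g ≡ 0 at y ∈ {7}; common: ∅.
  x = 2: f ≡ 0 at y ∈ {8}; g ≡ 0 at y ∈ {0}; common: ∅.
  x = 3: f ≡ 0 at y ∈ {8}; g ≡ 0 at y ∈ {4}; common: ∅.
  x = 4: f ≡ 0 at y ∈ {8}; g ≡ 0 at y ∈ {8}; common: {8}.
  x = 5: f ≡ 0 at y ∈ {8}; g ≡ 0 at y ∈ {1}; common: ∅.
  x = 6: f ≡ 0 at y ∈ {8}; g ≡ 0 at y ∈ {5}; common: ∅.
  x = 7: f ≡ 0 at y ∈ {8}; g ≡ 0 at y ∈ {9}; common: ∅.
  x = 8: f ≡ 0 at y ∈ {8}; g ≡ 0 at y ∈ {2}; common: ∅.
  x = 9: f ≡ 0 at y ∈ {8}; g ≡ 0 at y ∈ {6}; common: ∅.
  x = 10: f ≡ 0 at y ∈ {8}; g ≡ 0 at y ∈ {10}; common: ∅.
Collecting: common zeros = {(4, 8)}, so the count is 1.
Comparison with the Bézout bound: 1 ≤ 1 = deg(f)·deg(g), as expected for curves with no common component (the bound is attained).


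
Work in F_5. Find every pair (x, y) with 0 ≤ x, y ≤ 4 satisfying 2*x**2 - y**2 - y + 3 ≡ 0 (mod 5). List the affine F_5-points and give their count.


Affine F_5-points: {(1, 0), (1, 4), (2, 2), (3, 2), (4, 0), (4, 4)}; count = 6.

For each of the 25 pairs (x, y) ∈ F_5², evaluate f(x, y) mod 5. Record the zeros.
  x = 0: [0↦3, 1↦1, 2↦2, 3↦1, 4↦3]  zeros at y ∈ ∅
  x = 1: [0↦0, 1↦3, 2↦4, 3↦3, 4↦0]  zeros at y ∈ {0, 4}
  x = 2: [0↦1, 1↦4, 2↦0, 3↦4, 4↦1]  zeros at y ∈ {2}
  x = 3: [0↦1, 1↦4, 2↦0, 3↦4, 4↦1]  zeros at y ∈ {2}
  x = 4: [0↦0, 1↦3, 2↦4, 3↦3, 4↦0]  zeros at y ∈ {0, 4}
Collecting zeros: affine points = {(1, 0), (1, 4), (2, 2), (3, 2), (4, 0), (4, 4)}.
Total count |C(F_5)_aff| = 6.


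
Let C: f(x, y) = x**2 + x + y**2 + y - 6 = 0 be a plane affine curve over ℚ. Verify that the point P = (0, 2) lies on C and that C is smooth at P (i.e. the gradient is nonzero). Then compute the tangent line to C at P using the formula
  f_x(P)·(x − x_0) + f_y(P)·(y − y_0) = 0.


Tangent line at P: x + 5*y - 10 = 0.

Step 1: f(0, 2) = 0, so P lies on C.
Step 2: partial derivatives
  f_x(x, y) = 2*x + 1, f_y(x, y) = 2*y + 1.
  f_x(P) = 1, f_y(P) = 5 (gradient nonzero, so P is smooth).
Step 3: tangent line at P: 1·(x − 0) + 5·(y − 2) = 0.
Expanding: x + 5*y - 10 = 0.


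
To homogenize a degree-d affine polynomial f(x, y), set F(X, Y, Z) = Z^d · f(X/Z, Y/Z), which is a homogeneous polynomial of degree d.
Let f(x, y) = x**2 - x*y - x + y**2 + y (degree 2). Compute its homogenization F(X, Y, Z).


F(X, Y, Z) = X**2 - X*Y - X*Z + Y**2 + Y*Z

deg(f) = 2.
Substitute x = X/Z, y = Y/Z into f, then multiply by Z^2.
  monomial 1·x^2·y^0 ↦ 1·X^2·Y^0·Z^0.
  monomial -1·x^1·y^1 ↦ -1·X^1·Y^1·Z^0.
  monomial -1·x^1·y^0 ↦ -1·X^1·Y^0·Z^1.
  monomial 1·x^0·y^2 ↦ 1·X^0·Y^2·Z^0.
  monomial 1·x^0·y^1 ↦ 1·X^0·Y^1·Z^1.
Collecting: F(X, Y, Z) = X**2 - X*Y - X*Z + Y**2 + Y*Z.


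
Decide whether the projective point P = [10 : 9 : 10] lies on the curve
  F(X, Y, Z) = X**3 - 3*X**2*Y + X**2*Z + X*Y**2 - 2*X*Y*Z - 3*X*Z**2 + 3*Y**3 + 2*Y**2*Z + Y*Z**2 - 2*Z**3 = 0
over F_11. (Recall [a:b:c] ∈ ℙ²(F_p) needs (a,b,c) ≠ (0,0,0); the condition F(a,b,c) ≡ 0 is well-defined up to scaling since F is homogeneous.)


F(10,9,10) ≡ 8 (mod 11); P is NOT on the curve.

Evaluate F(10, 9, 10) term-by-term (mod 11).
  X**3 ↦ 1·1000·1·1 = 1000
  -3*X**2*Y ↦ -3·100·9·1 = -2700
  X**2*Z ↦ 1·100·1·10 = 1000
  X*Y**2 ↦ 1·10·81·1 = 810
  -2*X*Y*Z ↦ -2·10·9·10 = -1800
  -3*X*Z**2 ↦ -3·10·1·100 = -3000
  3*Y**3 ↦ 3·1·729·1 = 2187
  2*Y**2*Z ↦ 2·1·81·10 = 1620
  Y*Z**2 ↦ 1·1·9·100 = 900
  -2*Z**3 ↦ -2·1·1·1000 = -2000
Sum: F(10, 9, 10) = (1000) + (-2700) + (1000) + (810) + (-1800) + (-3000) + (2187) + (1620) + (900) + (-2000) = -1983.
Reducing mod 11: -1983 ≡ 8 (mod 11).
Since F(a, b, c) ≡ 8 ≠ 0 (mod 11), P does NOT lie on the curve.


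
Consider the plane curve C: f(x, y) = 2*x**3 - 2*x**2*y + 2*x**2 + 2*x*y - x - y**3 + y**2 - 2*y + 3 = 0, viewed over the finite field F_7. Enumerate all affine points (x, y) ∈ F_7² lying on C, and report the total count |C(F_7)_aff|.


Affine F_7-points: {(0, 3), (0, 6), (2, 5), (3, 5), (4, 1), (4, 3), (4, 4), (5, 2), (5, 3), (6, 5)}; count = 10.

For each of the 49 pairs (x, y) ∈ F_7², evaluate f(x, y) mod 7. Record the zeros.
  x = 0: [0↦3, 1↦1, 2↦2, 3↦0, 4↦3, 5↦5, 6↦0]  zeros at y ∈ {3, 6}
  x = 1: [0↦6, 1↦4, 2↦5, 3↦3, 4↦6, 5↦1, 6↦3]  zeros at y ∈ ∅
  x = 2: [0↦4, 1↦5, 2↦2, 3↦3, 4↦2, 5↦0, 6↦5]  zeros at y ∈ {5}
  x = 3: [0↦2, 1↦2, 2↦5, 3↦5, 4↦3, 5↦0, 6↦4]  zeros at y ∈ {5}
  x = 4: [0↦5, 1↦0, 2↦5, 3↦0, 4↦0, 5↦6, 6↦5]  zeros at y ∈ {1, 3, 4}
  x = 5: [0↦4, 1↦4, 2↦0, 3↦0, 4↦5, 5↦2, 6↦6]  zeros at y ∈ {2, 3}
  x = 6: [0↦4, 1↦5, 2↦2, 3↦3, 4↦2, 5↦0, 6↦5]  zeros at y ∈ {5}
Collecting zeros: affine points = {(0, 3), (0, 6), (2, 5), (3, 5), (4, 1), (4, 3), (4, 4), (5, 2), (5, 3), (6, 5)}.
Total count |C(F_7)_aff| = 10.


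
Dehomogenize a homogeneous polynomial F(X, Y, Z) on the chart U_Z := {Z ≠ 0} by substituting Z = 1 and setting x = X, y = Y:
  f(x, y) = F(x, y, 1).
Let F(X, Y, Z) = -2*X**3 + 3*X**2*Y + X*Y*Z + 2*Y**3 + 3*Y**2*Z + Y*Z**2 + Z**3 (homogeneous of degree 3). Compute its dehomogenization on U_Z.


f(x, y) = -2*x**3 + 3*x**2*y + x*y + 2*y**3 + 3*y**2 + y + 1

On U_Z we set Z = 1. Each monomial c·X^i·Y^j·Z^k in F becomes c·x^i·y^j·1^k = c·x^i·y^j.
Substituting Z = 1: F(X, Y, 1) = -2*x**3 + 3*x**2*y + x*y + 2*y**3 + 3*y**2 + y + 1.
Note: deg(f) ≤ deg(F) = 3; strict inequality happens when F is divisible by Z (lost terms).


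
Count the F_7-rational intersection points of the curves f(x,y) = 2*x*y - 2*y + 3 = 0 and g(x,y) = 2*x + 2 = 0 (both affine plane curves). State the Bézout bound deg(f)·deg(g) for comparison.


Common zeros: {(6, 6)}; count = 1; Bézout bound = 2.

deg(f) = 2, deg(g) = 1, so Bézout bound = 2.
Scan x ∈ F_7. For each x, list the y ∈ F_7 with f(x, y) ≡ 0 and those with g(x, y) ≡ 0 (mod 7); the common zeros in that column are the intersection.
  x = 0: f ≡ 0 at y ∈ {5}; g ≡ 0 at y ∈ ∅; common: ∅.
  x = 1: f ≡ 0 at y ∈ ∅; g ≡ 0 at y ∈ ∅; common: ∅.
  x = 2: f ≡ 0 at y ∈ {2}; g ≡ 0 at y ∈ ∅; common: ∅.
  x = 3: f ≡ 0 at y ∈ {1}; g ≡ 0 at y ∈ ∅; common: ∅.
  x = 4: f ≡ 0 at y ∈ {3}; g ≡ 0 at y ∈ ∅; common: ∅.
  x = 5: f ≡ 0 at y ∈ {4}; g ≡ 0 at y ∈ ∅; common: ∅.
  x = 6: f ≡ 0 at y ∈ {6}; g ≡ 0 at y ∈ {0, 1, 2, 3, 4, 5, 6}; common: {6}.
Collecting: common zeros = {(6, 6)}, so the count is 1.
Comparison with the Bézout bound: 1 ≤ 2 = deg(f)·deg(g), as expected for curves with no common component (the affine F_7-count falls short of the bound because intersections may lie at infinity, over extension fields, or carry multiplicity).


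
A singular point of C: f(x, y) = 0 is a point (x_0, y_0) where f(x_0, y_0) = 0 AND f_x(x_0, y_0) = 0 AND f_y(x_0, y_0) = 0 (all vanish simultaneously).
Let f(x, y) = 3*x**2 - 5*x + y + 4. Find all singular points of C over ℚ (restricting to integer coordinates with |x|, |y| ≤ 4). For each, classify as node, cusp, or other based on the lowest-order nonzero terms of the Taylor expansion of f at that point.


No singular points in the scanned grid; C is smooth there.

Compute partial derivatives:
  f_x = 6*x - 5.
  f_y = 1.
f_y = 1 is a nonzero constant, so f_y never vanishes: no point (x, y) can satisfy f = f_x = f_y = 0. In particular no (x, y) ∈ {−4, ..., 4}² is singular; the curve is smooth.


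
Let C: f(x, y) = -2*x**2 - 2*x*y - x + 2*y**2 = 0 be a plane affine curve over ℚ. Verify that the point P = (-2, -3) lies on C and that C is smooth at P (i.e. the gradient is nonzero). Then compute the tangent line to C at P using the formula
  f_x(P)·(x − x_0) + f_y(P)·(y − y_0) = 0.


Tangent line at P: 13*x - 8*y + 2 = 0.

Step 1: f(-2, -3) = 0, so P lies on C.
Step 2: partial derivatives
  f_x(x, y) = -4*x - 2*y - 1, f_y(x, y) = -2*x + 4*y.
  f_x(P) = 13, f_y(P) = -8 (gradient nonzero, so P is smooth).
Step 3: tangent line at P: 13·(x − -2) + -8·(y − -3) = 0.
Expanding: 13*x - 8*y + 2 = 0.


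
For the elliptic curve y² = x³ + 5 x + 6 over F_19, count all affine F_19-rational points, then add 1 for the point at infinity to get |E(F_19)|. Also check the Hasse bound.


Affine points = {(0, 5), (0, 14), (2, 9), (2, 10), (5, 2), (5, 17), (6, 9), (6, 10), (7, 2), (7, 17), (8, 8), (8, 11), (9, 1), (9, 18), (10, 7), (10, 12), (11, 9), (11, 10), (13, 8), (13, 11), (15, 6), (15, 13), (17, 8), (17, 11), (18, 0)}; affine count = 25; |E(F_19)| = 26.

Discriminant check: Δ ∝ 4a³ + 27b² = 4·5³ + 27·6² = 4·125 + 27·36 ≡ 9 (mod 19). Nonzero ⇒ E is nonsingular.
For each x ∈ F_19, compute rhs = x³ + 5·x + 6 mod 19, then count y ∈ F_19 with y² ≡ rhs.
  x = 0: rhs = 6, matching y values: 5, 14 (2 points).
  x = 1: rhs = 12, matching y values: none (0 points).
  x = 2: rhs = 5, matching y values: 9, 10 (2 points).
  x = 3: rhs = 10, matching y values: none (0 points).
  x = 4: rhs = 14, matching y values: none (0 points).
  x = 5: rhs = 4, matching y values: 2, 17 (2 points).
  x = 6: rhs = 5, matching y values: 9, 10 (2 points).
  x = 7: rhs = 4, matching y values: 2, 17 (2 points).
  x = 8: rhs = 7, matching y values: 8, 11 (2 points).
  x = 9: rhs = 1, matching y values: 1, 18 (2 points).
  x = 10: rhs = 11, matching y values: 7, 12 (2 points).
  x = 11: rhs = 5, matching y values: 9, 10 (2 points).
  x = 12: rhs = 8, matching y values: none (0 points).
  x = 13: rhs = 7, matching y values: 8, 11 (2 points).
  x = 14: rhs = 8, matching y values: none (0 points).
  x = 15: rhs = 17, matching y values: 6, 13 (2 points).
  x = 16: rhs = 2, matching y values: none (0 points).
  x = 17: rhs = 7, matching y values: 8, 11 (2 points).
  x = 18: rhs = 0, matching y values: 0 (1 points).
Total affine count: 25.
Full point count |E(F_19)| = 25 + 1 = 26.
Hasse bound: |26 − (19+1)| = |6| = 6 ≤ 2√19 ≈ 8.7178 ✓.


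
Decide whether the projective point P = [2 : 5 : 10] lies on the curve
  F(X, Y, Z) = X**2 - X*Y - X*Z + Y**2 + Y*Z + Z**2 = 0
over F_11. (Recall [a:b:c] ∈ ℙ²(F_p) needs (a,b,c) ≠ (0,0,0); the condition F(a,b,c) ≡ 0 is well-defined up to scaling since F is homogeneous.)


F(2,5,10) ≡ 6 (mod 11); P is NOT on the curve.

Evaluate F(2, 5, 10) term-by-term (mod 11).
  X**2 ↦ 1·4·1·1 = 4
  -X*Y ↦ -1·2·5·1 = -10
  -X*Z ↦ -1·2·1·10 = -20
  Y**2 ↦ 1·1·25·1 = 25
  Y*Z ↦ 1·1·5·10 = 50
  Z**2 ↦ 1·1·1·100 = 100
Sum: F(2, 5, 10) = (4) + (-10) + (-20) + (25) + (50) + (100) = 149.
Reducing mod 11: 149 ≡ 6 (mod 11).
Since F(a, b, c) ≡ 6 ≠ 0 (mod 11), P does NOT lie on the curve.


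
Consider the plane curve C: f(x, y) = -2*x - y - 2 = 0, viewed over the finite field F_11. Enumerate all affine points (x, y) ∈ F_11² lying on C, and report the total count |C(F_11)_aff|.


Affine F_11-points: {(0, 9), (1, 7), (2, 5), (3, 3), (4, 1), (5, 10), (6, 8), (7, 6), (8, 4), (9, 2), (10, 0)}; count = 11.

For each of the 121 pairs (x, y) ∈ F_11², evaluate f(x, y) mod 11. Record the zeros.
  x = 0: [0↦9, 1↦8, 2↦7, 3↦6, 4↦5, 5↦4, 6↦3, 7↦2, 8↦1, 9↦0, 10↦10]  zeros at y ∈ {9}
  x = 1: [0↦7, 1↦6, 2↦5, 3↦4, 4↦3, 5↦2, 6↦1, 7↦0, 8↦10, 9↦9, 10↦8]  zeros at y ∈ {7}
  x = 2: [0↦5, 1↦4, 2↦3, 3↦2, 4↦1, 5↦0, 6↦10, 7↦9, 8↦8, 9↦7, 10↦6]  zeros at y ∈ {5}
  x = 3: [0↦3, 1↦2, 2↦1, 3↦0, 4↦10, 5↦9, 6↦8, 7↦7, 8↦6, 9↦5, 10↦4]  zeros at y ∈ {3}
  x = 4: [0↦1, 1↦0, 2↦10, 3↦9, 4↦8, 5↦7, 6↦6, 7↦5, 8↦4, 9↦3, 10↦2]  zeros at y ∈ {1}
  x = 5: [0↦10, 1↦9, 2↦8, 3↦7, 4↦6, 5↦5, 6↦4, 7↦3, 8↦2, 9↦1, 10↦0]  zeros at y ∈ {10}
  x = 6: [0↦8, 1↦7, 2↦6, 3↦5, 4↦4, 5↦3, 6↦2, 7↦1, 8↦0, 9↦10, 10↦9]  zeros at y ∈ {8}
  x = 7: [0↦6, 1↦5, 2↦4, 3↦3, 4↦2, 5↦1, 6↦0, 7↦10, 8↦9, 9↦8, 10↦7]  zeros at y ∈ {6}
  x = 8: [0↦4, 1↦3, 2↦2, 3↦1, 4↦0, 5↦10, 6↦9, 7↦8, 8↦7, 9↦6, 10↦5]  zeros at y ∈ {4}
  x = 9: [0↦2, 1↦1, 2↦0, 3↦10, 4↦9, 5↦8, 6↦7, 7↦6, 8↦5, 9↦4, 10↦3]  zeros at y ∈ {2}
  x = 10: [0↦0, 1↦10, 2↦9, 3↦8, 4↦7, 5↦6, 6↦5, 7↦4, 8↦3, 9↦2, 10↦1]  zeros at y ∈ {0}
Collecting zeros: affine points = {(0, 9), (1, 7), (2, 5), (3, 3), (4, 1), (5, 10), (6, 8), (7, 6), (8, 4), (9, 2), (10, 0)}.
Total count |C(F_11)_aff| = 11.


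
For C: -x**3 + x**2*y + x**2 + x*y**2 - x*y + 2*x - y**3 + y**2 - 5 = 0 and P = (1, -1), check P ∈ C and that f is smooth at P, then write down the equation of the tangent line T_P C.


Tangent line at P: x - 7*y - 8 = 0.

Step 1: f(1, -1) = 0, so P lies on C.
Step 2: partial derivatives
  f_x(x, y) = -3*x**2 + 2*x*y + 2*x + y**2 - y + 2, f_y(x, y) = x**2 + 2*x*y - x - 3*y**2 + 2*y.
  f_x(P) = 1, f_y(P) = -7 (gradient nonzero, so P is smooth).
Step 3: tangent line at P: 1·(x − 1) + -7·(y − -1) = 0.
Expanding: x - 7*y - 8 = 0.


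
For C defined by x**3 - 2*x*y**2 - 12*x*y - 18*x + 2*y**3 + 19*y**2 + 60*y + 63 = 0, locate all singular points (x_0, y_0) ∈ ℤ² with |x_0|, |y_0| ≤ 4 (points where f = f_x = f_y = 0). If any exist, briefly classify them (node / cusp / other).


Singular points: {(0, -3)}; classification: cusp.

Compute partial derivatives:
  f_x = 3*x**2 - 2*y**2 - 12*y - 18.
  f_y = -4*x*y - 12*x + 6*y**2 + 38*y + 60.
Scan x_0 ∈ {−4, ..., 4}. For each x_0, f_y(x_0, y) is a polynomial in y; find its integer roots y ∈ {−4, ..., 4}, then test f_x and f at those candidates.
  x = -4: f_y(-4, y) = 6*y**2 + 54*y + 108; vanishes at y ∈ {-3}. (-4, -3): f_x = 48 ≠ 0.
  x = -3: f_y(-3, y) = 6*y**2 + 50*y + 96; vanishes at y ∈ {-3}. (-3, -3): f_x = 27 ≠ 0.
  x = -2: f_y(-2, y) = 6*y**2 + 46*y + 84; vanishes at y ∈ {-3}. (-2, -3): f_x = 12 ≠ 0.
  x = -1: f_y(-1, y) = 6*y**2 + 42*y + 72; vanishes at y ∈ {-4, -3}. (-1, -4): f_x = 1 ≠ 0; (-1, -3): f_x = 3 ≠ 0.
  x = 0: f_y(0, y) = 6*y**2 + 38*y + 60; vanishes at y ∈ {-3}. (0, -3): f_x = 0, f = 0 — SINGULAR.
  x = 1: f_y(1, y) = 6*y**2 + 34*y + 48; vanishes at y ∈ {-3}. (1, -3): f_x = 3 ≠ 0.
  x = 2: f_y(2, y) = 6*y**2 + 30*y + 36; vanishes at y ∈ {-3, -2}. (2, -3): f_x = 12 ≠ 0; (2, -2): f_x = 10 ≠ 0.
  x = 3: f_y(3, y) = 6*y**2 + 26*y + 24; vanishes at y ∈ {-3}. (3, -3): f_x = 27 ≠ 0.
  x = 4: f_y(4, y) = 6*y**2 + 22*y + 12; vanishes at y ∈ {-3}. (4, -3): f_x = 48 ≠ 0.
Only singular point on the grid: (0, -3).
Classify: substitute x = 0 + u, y = -3 + v and expand: f = u**3 - 2*u*v**2 + 2*v**3 + v**2.
No constant or linear terms (consistent with a singular point). Quadratic part: v**2. Cubic part: u**3 - 2*u*v**2 + 2*v**3.
The quadratic part v**2 is a perfect square, so there is a single (double) tangent line v = 0, i.e. y = -3. Restricting the cubic part to that line (v = 0) leaves u**3 ≠ 0, so f is not divisible by v and the branch is v² ≈ -u**3 to lowest order — this is a cusp.
Classification: cusp.


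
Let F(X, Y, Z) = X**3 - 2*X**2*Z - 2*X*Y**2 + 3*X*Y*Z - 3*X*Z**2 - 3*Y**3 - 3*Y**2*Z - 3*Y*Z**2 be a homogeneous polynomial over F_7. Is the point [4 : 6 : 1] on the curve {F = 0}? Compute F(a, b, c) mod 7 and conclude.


F(4,6,1) ≡ 3 (mod 7); P is NOT on the curve.

Evaluate F(4, 6, 1) term-by-term (mod 7).
  X**3 ↦ 1·64·1·1 = 64
  -2*X**2*Z ↦ -2·16·1·1 = -32
  -2*X*Y**2 ↦ -2·4·36·1 = -288
  3*X*Y*Z ↦ 3·4·6·1 = 72
  -3*X*Z**2 ↦ -3·4·1·1 = -12
  -3*Y**3 ↦ -3·1·216·1 = -648
  -3*Y**2*Z ↦ -3·1·36·1 = -108
  -3*Y*Z**2 ↦ -3·1·6·1 = -18
Sum: F(4, 6, 1) = (64) + (-32) + (-288) + (72) + (-12) + (-648) + (-108) + (-18) = -970.
Reducing mod 7: -970 ≡ 3 (mod 7).
Since F(a, b, c) ≡ 3 ≠ 0 (mod 7), P does NOT lie on the curve.


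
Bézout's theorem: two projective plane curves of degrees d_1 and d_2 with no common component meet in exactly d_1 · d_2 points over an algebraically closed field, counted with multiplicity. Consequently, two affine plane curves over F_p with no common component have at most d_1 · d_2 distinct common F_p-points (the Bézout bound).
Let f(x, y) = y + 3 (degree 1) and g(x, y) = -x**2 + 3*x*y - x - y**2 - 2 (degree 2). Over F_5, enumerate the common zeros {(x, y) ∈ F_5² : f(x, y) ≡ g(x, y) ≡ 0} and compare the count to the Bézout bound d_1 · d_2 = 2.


Common zeros: {(2, 2), (3, 2)}; count = 2; Bézout bound = 2.

deg(f) = 1, deg(g) = 2, so Bézout bound = 2.
Scan x ∈ F_5. For each x, list the y ∈ F_5 with f(x, y) ≡ 0 and those with g(x, y) ≡ 0 (mod 5); the common zeros in that column are the intersection.
  x = 0: f ≡ 0 at y ∈ {2}; g ≡ 0 at y ∈ ∅; common: ∅.
  x = 1: f ≡ 0 at y ∈ {2}; g ≡ 0 at y ∈ ∅; common: ∅.
  x = 2: f ≡ 0 at y ∈ {2}; g ≡ 0 at y ∈ {2, 4}; common: {2}.
  x = 3: f ≡ 0 at y ∈ {2}; g ≡ 0 at y ∈ {2}; common: {2}.
  x = 4: f ≡ 0 at y ∈ {2}; g ≡ 0 at y ∈ {3, 4}; common: ∅.
Collecting: common zeros = {(2, 2), (3, 2)}, so the count is 2.
Comparison with the Bézout bound: 2 ≤ 2 = deg(f)·deg(g), as expected for curves with no common component (the bound is attained).


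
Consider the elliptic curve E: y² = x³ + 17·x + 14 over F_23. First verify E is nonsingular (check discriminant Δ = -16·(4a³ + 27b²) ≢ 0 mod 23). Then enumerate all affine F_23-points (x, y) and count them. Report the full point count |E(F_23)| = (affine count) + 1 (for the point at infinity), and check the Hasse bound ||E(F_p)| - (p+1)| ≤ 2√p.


Affine points = {(1, 3), (1, 20), (3, 0), (4, 10), (4, 13), (7, 4), (7, 19), (8, 8), (8, 15), (14, 11), (14, 12), (16, 9), (16, 14), (17, 8), (17, 15), (21, 8), (21, 15)}; affine count = 17; |E(F_23)| = 18.

Discriminant check: Δ ∝ 4a³ + 27b² = 4·17³ + 27·14² = 4·4913 + 27·196 ≡ 12 (mod 23). Nonzero ⇒ E is nonsingular.
For each x ∈ F_23, compute rhs = x³ + 17·x + 14 mod 23, then count y ∈ F_23 with y² ≡ rhs.
  x = 0: rhs = 14, matching y values: none (0 points).
  x = 1: rhs = 9, matching y values: 3, 20 (2 points).
  x = 2: rhs = 10, matching y values: none (0 points).
  x = 3: rhs = 0, matching y values: 0 (1 points).
  x = 4: rhs = 8, matching y values: 10, 13 (2 points).
  x = 5: rhs = 17, matching y values: none (0 points).
  x = 6: rhs = 10, matching y values: none (0 points).
  x = 7: rhs = 16, matching y values: 4, 19 (2 points).
  x = 8: rhs = 18, matching y values: 8, 15 (2 points).
  x = 9: rhs = 22, matching y values: none (0 points).
  x = 10: rhs = 11, matching y values: none (0 points).
  x = 11: rhs = 14, matching y values: none (0 points).
  x = 12: rhs = 14, matching y values: none (0 points).
  x = 13: rhs = 17, matching y values: none (0 points).
  x = 14: rhs = 6, matching y values: 11, 12 (2 points).
  x = 15: rhs = 10, matching y values: none (0 points).
  x = 16: rhs = 12, matching y values: 9, 14 (2 points).
  x = 17: rhs = 18, matching y values: 8, 15 (2 points).
  x = 18: rhs = 11, matching y values: none (0 points).
  x = 19: rhs = 20, matching y values: none (0 points).
  x = 20: rhs = 5, matching y values: none (0 points).
  x = 21: rhs = 18, matching y values: 8, 15 (2 points).
  x = 22: rhs = 19, matching y values: none (0 points).
Total affine count: 17.
Full point count |E(F_23)| = 17 + 1 = 18.
Hasse bound: |18 − (23+1)| = |-6| = 6 ≤ 2√23 ≈ 9.5917 ✓.


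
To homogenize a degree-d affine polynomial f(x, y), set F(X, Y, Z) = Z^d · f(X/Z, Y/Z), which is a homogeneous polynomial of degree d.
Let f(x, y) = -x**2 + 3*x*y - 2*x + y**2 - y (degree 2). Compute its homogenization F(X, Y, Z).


F(X, Y, Z) = -X**2 + 3*X*Y - 2*X*Z + Y**2 - Y*Z

deg(f) = 2.
Substitute x = X/Z, y = Y/Z into f, then multiply by Z^2.
  monomial -1·x^2·y^0 ↦ -1·X^2·Y^0·Z^0.
  monomial 3·x^1·y^1 ↦ 3·X^1·Y^1·Z^0.
  monomial -2·x^1·y^0 ↦ -2·X^1·Y^0·Z^1.
  monomial 1·x^0·y^2 ↦ 1·X^0·Y^2·Z^0.
  monomial -1·x^0·y^1 ↦ -1·X^0·Y^1·Z^1.
Collecting: F(X, Y, Z) = -X**2 + 3*X*Y - 2*X*Z + Y**2 - Y*Z.


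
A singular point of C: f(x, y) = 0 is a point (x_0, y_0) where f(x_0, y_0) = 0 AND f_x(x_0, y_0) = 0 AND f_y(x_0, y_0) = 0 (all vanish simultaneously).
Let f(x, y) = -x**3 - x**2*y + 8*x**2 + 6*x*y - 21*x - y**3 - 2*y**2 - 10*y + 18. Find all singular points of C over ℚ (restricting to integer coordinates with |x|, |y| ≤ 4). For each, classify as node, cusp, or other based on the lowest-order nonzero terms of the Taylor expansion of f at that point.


Singular points: {(3, -1)}; classification: cusp.

Compute partial derivatives:
  f_x = -3*x**2 - 2*x*y + 16*x + 6*y - 21.
  f_y = -x**2 + 6*x - 3*y**2 - 4*y - 10.
Scan x_0 ∈ {−4, ..., 4}. For each x_0, f_y(x_0, y) is a polynomial in y; find its integer roots y ∈ {−4, ..., 4}, then test f_x and f at those candidates.
  x = -4: f_y(-4, y) = -3*y**2 - 4*y - 50; no integer root y with |y| ≤ 4.
  x = -3: f_y(-3, y) = -3*y**2 - 4*y - 37; no integer root y with |y| ≤ 4.
  x = -2: f_y(-2, y) = -3*y**2 - 4*y - 26; no integer root y with |y| ≤ 4.
  x = -1: f_y(-1, y) = -3*y**2 - 4*y - 17; no integer root y with |y| ≤ 4.
  x = 0: f_y(0, y) = -3*y**2 - 4*y - 10; no integer root y with |y| ≤ 4.
  x = 1: f_y(1, y) = -3*y**2 - 4*y - 5; no integer root y with |y| ≤ 4.
  x = 2: f_y(2, y) = -3*y**2 - 4*y - 2; no integer root y with |y| ≤ 4.
  x = 3: f_y(3, y) = -3*y**2 - 4*y - 1; vanishes at y ∈ {-1}. (3, -1): f_x = 0, f = 0 — SINGULAR.
  x = 4: f_y(4, y) = -3*y**2 - 4*y - 2; no integer root y with |y| ≤ 4.
Only singular point on the grid: (3, -1).
Classify: substitute x = 3 + u, y = -1 + v and expand: f = -u**3 - u**2*v - v**3 + v**2.
No constant or linear terms (consistent with a singular point). Quadratic part: v**2. Cubic part: -u**3 - u**2*v - v**3.
The quadratic part v**2 is a perfect square, so there is a single (double) tangent line v = 0, i.e. y = -1. Restricting the cubic part to that line (v = 0) leaves -u**3 ≠ 0, so f is not divisible by v and the branch is v² ≈ u**3 to lowest order — this is a cusp.
Classification: cusp.


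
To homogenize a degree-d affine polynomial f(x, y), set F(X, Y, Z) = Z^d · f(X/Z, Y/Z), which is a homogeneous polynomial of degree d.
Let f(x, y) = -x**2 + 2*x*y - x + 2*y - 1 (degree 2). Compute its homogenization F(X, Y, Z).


F(X, Y, Z) = -X**2 + 2*X*Y - X*Z + 2*Y*Z - Z**2

deg(f) = 2.
Substitute x = X/Z, y = Y/Z into f, then multiply by Z^2.
  monomial -1·x^2·y^0 ↦ -1·X^2·Y^0·Z^0.
  monomial 2·x^1·y^1 ↦ 2·X^1·Y^1·Z^0.
  monomial -1·x^1·y^0 ↦ -1·X^1·Y^0·Z^1.
  monomial 2·x^0·y^1 ↦ 2·X^0·Y^1·Z^1.
  monomial -1·x^0·y^0 ↦ -1·X^0·Y^0·Z^2.
Collecting: F(X, Y, Z) = -X**2 + 2*X*Y - X*Z + 2*Y*Z - Z**2.


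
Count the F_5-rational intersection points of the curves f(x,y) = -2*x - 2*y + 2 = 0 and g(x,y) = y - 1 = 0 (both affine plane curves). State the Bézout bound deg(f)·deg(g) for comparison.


Common zeros: {(0, 1)}; count = 1; Bézout bound = 1.

deg(f) = 1, deg(g) = 1, so Bézout bound = 1.
Scan x ∈ F_5. For each x, list the y ∈ F_5 with f(x, y) ≡ 0 and those with g(x, y) ≡ 0 (mod 5); the common zeros in that column are the intersection.
  x = 0: f ≡ 0 at y ∈ {1}; g ≡ 0 at y ∈ {1}; common: {1}.
  x = 1: f ≡ 0 at y ∈ {0}; g ≡ 0 at y ∈ {1}; common: ∅.
  x = 2: f ≡ 0 at y ∈ {4}; g ≡ 0 at y ∈ {1}; common: ∅.
  x = 3: f ≡ 0 at y ∈ {3}; g ≡ 0 at y ∈ {1}; common: ∅.
  x = 4: f ≡ 0 at y ∈ {2}; g ≡ 0 at y ∈ {1}; common: ∅.
Collecting: common zeros = {(0, 1)}, so the count is 1.
Comparison with the Bézout bound: 1 ≤ 1 = deg(f)·deg(g), as expected for curves with no common component (the bound is attained).


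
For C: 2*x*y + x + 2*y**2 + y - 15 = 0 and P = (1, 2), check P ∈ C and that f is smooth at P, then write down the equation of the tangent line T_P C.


Tangent line at P: 5*x + 11*y - 27 = 0.

Step 1: f(1, 2) = 0, so P lies on C.
Step 2: partial derivatives
  f_x(x, y) = 2*y + 1, f_y(x, y) = 2*x + 4*y + 1.
  f_x(P) = 5, f_y(P) = 11 (gradient nonzero, so P is smooth).
Step 3: tangent line at P: 5·(x − 1) + 11·(y − 2) = 0.
Expanding: 5*x + 11*y - 27 = 0.


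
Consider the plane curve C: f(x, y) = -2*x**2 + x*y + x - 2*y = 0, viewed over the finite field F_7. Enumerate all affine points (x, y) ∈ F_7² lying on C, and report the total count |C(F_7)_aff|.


Affine F_7-points: {(0, 0), (1, 6), (3, 1), (4, 0), (5, 1), (6, 6)}; count = 6.

For each of the 49 pairs (x, y) ∈ F_7², evaluate f(x, y) mod 7. Record the zeros.
  x = 0: [0↦0, 1↦5, 2↦3, 3↦1, 4↦6, 5↦4, 6↦2]  zeros at y ∈ {0}
  x = 1: [0↦6, 1↦5, 2↦4, 3↦3, 4↦2, 5↦1, 6↦0]  zeros at y ∈ {6}
  x = 2: [0↦1, 1↦1, 2↦1, 3↦1, 4↦1, 5↦1, 6↦1]  zeros at y ∈ ∅
  x = 3: [0↦6, 1↦0, 2↦1, 3↦2, 4↦3, 5↦4, 6↦5]  zeros at y ∈ {1}
  x = 4: [0↦0, 1↦2, 2↦4, 3↦6, 4↦1, 5↦3, 6↦5]  zeros at y ∈ {0}
  x = 5: [0↦4, 1↦0, 2↦3, 3↦6, 4↦2, 5↦5, 6↦1]  zeros at y ∈ {1}
  x = 6: [0↦4, 1↦1, 2↦5, 3↦2, 4↦6, 5↦3, 6↦0]  zeros at y ∈ {6}
Collecting zeros: affine points = {(0, 0), (1, 6), (3, 1), (4, 0), (5, 1), (6, 6)}.
Total count |C(F_7)_aff| = 6.


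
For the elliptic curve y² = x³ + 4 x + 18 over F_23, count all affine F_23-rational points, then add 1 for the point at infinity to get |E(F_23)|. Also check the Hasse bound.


Affine points = {(0, 8), (0, 15), (1, 0), (4, 11), (4, 12), (5, 5), (5, 18), (9, 1), (9, 22), (10, 0), (11, 6), (11, 17), (12, 0), (13, 6), (13, 17), (14, 9), (14, 14), (15, 7), (15, 16), (17, 10), (17, 13), (20, 5), (20, 18), (21, 5), (21, 18), (22, 6), (22, 17)}; affine count = 27; |E(F_23)| = 28.

Discriminant check: Δ ∝ 4a³ + 27b² = 4·4³ + 27·18² = 4·64 + 27·324 ≡ 11 (mod 23). Nonzero ⇒ E is nonsingular.
For each x ∈ F_23, compute rhs = x³ + 4·x + 18 mod 23, then count y ∈ F_23 with y² ≡ rhs.
  x = 0: rhs = 18, matching y values: 8, 15 (2 points).
  x = 1: rhs = 0, matching y values: 0 (1 points).
  x = 2: rhs = 11, matching y values: none (0 points).
  x = 3: rhs = 11, matching y values: none (0 points).
  x = 4: rhs = 6, matching y values: 11, 12 (2 points).
  x = 5: rhs = 2, matching y values: 5, 18 (2 points).
  x = 6: rhs = 5, matching y values: none (0 points).
  x = 7: rhs = 21, matching y values: none (0 points).
  x = 8: rhs = 10, matching y values: none (0 points).
  x = 9: rhs = 1, matching y values: 1, 22 (2 points).
  x = 10: rhs = 0, matching y values: 0 (1 points).
  x = 11: rhs = 13, matching y values: 6, 17 (2 points).
  x = 12: rhs = 0, matching y values: 0 (1 points).
  x = 13: rhs = 13, matching y values: 6, 17 (2 points).
  x = 14: rhs = 12, matching y values: 9, 14 (2 points).
  x = 15: rhs = 3, matching y values: 7, 16 (2 points).
  x = 16: rhs = 15, matching y values: none (0 points).
  x = 17: rhs = 8, matching y values: 10, 13 (2 points).
  x = 18: rhs = 11, matching y values: none (0 points).
  x = 19: rhs = 7, matching y values: none (0 points).
  x = 20: rhs = 2, matching y values: 5, 18 (2 points).
  x = 21: rhs = 2, matching y values: 5, 18 (2 points).
  x = 22: rhs = 13, matching y values: 6, 17 (2 points).
Total affine count: 27.
Full point count |E(F_23)| = 27 + 1 = 28.
Hasse bound: |28 − (23+1)| = |4| = 4 ≤ 2√23 ≈ 9.5917 ✓.


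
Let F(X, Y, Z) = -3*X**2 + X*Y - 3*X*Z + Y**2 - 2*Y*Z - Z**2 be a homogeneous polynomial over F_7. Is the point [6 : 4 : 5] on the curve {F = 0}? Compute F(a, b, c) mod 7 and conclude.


F(6,4,5) ≡ 1 (mod 7); P is NOT on the curve.

Evaluate F(6, 4, 5) term-by-term (mod 7).
  -3*X**2 ↦ -3·36·1·1 = -108
  X*Y ↦ 1·6·4·1 = 24
  -3*X*Z ↦ -3·6·1·5 = -90
  Y**2 ↦ 1·1·16·1 = 16
  -2*Y*Z ↦ -2·1·4·5 = -40
  -Z**2 ↦ -1·1·1·25 = -25
Sum: F(6, 4, 5) = (-108) + (24) + (-90) + (16) + (-40) + (-25) = -223.
Reducing mod 7: -223 ≡ 1 (mod 7).
Since F(a, b, c) ≡ 1 ≠ 0 (mod 7), P does NOT lie on the curve.


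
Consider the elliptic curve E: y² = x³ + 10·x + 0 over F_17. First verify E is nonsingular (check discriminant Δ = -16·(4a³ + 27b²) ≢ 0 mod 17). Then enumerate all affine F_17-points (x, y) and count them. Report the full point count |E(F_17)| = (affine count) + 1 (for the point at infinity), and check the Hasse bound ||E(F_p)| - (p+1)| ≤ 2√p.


Affine points = {(0, 0), (4, 6), (4, 11), (6, 2), (6, 15), (11, 8), (11, 9), (13, 7), (13, 10)}; affine count = 9; |E(F_17)| = 10.

Discriminant check: Δ ∝ 4a³ + 27b² = 4·10³ + 27·0² = 4·1000 + 27·0 ≡ 5 (mod 17). Nonzero ⇒ E is nonsingular.
For each x ∈ F_17, compute rhs = x³ + 10·x + 0 mod 17, then count y ∈ F_17 with y² ≡ rhs.
  x = 0: rhs = 0, matching y values: 0 (1 points).
  x = 1: rhs = 11, matching y values: none (0 points).
  x = 2: rhs = 11, matching y values: none (0 points).
  x = 3: rhs = 6, matching y values: none (0 points).
  x = 4: rhs = 2, matching y values: 6, 11 (2 points).
  x = 5: rhs = 5, matching y values: none (0 points).
  x = 6: rhs = 4, matching y values: 2, 15 (2 points).
  x = 7: rhs = 5, matching y values: none (0 points).
  x = 8: rhs = 14, matching y values: none (0 points).
  x = 9: rhs = 3, matching y values: none (0 points).
  x = 10: rhs = 12, matching y values: none (0 points).
  x = 11: rhs = 13, matching y values: 8, 9 (2 points).
  x = 12: rhs = 12, matching y values: none (0 points).
  x = 13: rhs = 15, matching y values: 7, 10 (2 points).
  x = 14: rhs = 11, matching y values: none (0 points).
  x = 15: rhs = 6, matching y values: none (0 points).
  x = 16: rhs = 6, matching y values: none (0 points).
Total affine count: 9.
Full point count |E(F_17)| = 9 + 1 = 10.
Hasse bound: |10 − (17+1)| = |-8| = 8 ≤ 2√17 ≈ 8.2462 ✓.


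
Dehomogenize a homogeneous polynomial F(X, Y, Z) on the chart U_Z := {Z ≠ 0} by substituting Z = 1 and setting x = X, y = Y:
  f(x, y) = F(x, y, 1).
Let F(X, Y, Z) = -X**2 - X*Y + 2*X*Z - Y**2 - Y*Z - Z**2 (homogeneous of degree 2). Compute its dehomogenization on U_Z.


f(x, y) = -x**2 - x*y + 2*x - y**2 - y - 1

On U_Z we set Z = 1. Each monomial c·X^i·Y^j·Z^k in F becomes c·x^i·y^j·1^k = c·x^i·y^j.
Substituting Z = 1: F(X, Y, 1) = -x**2 - x*y + 2*x - y**2 - y - 1.
Note: deg(f) ≤ deg(F) = 2; strict inequality happens when F is divisible by Z (lost terms).


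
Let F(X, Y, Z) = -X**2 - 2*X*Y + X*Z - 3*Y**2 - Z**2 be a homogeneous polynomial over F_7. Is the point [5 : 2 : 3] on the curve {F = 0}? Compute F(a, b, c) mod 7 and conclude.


F(5,2,3) ≡ 5 (mod 7); P is NOT on the curve.

Evaluate F(5, 2, 3) term-by-term (mod 7).
  -X**2 ↦ -1·25·1·1 = -25
  -2*X*Y ↦ -2·5·2·1 = -20
  X*Z ↦ 1·5·1·3 = 15
  -3*Y**2 ↦ -3·1·4·1 = -12
  -Z**2 ↦ -1·1·1·9 = -9
Sum: F(5, 2, 3) = (-25) + (-20) + (15) + (-12) + (-9) = -51.
Reducing mod 7: -51 ≡ 5 (mod 7).
Since F(a, b, c) ≡ 5 ≠ 0 (mod 7), P does NOT lie on the curve.


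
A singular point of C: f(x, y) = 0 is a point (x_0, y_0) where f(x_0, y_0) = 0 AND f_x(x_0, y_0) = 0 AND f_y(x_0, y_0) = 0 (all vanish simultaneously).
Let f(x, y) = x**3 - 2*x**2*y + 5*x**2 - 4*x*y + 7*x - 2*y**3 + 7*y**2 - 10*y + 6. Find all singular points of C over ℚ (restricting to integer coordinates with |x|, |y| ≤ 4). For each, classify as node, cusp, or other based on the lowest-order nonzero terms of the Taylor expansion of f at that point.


Singular points: {(-1, 1)}; classification: cusp.

Compute partial derivatives:
  f_x = 3*x**2 - 4*x*y + 10*x - 4*y + 7.
  f_y = -2*x**2 - 4*x - 6*y**2 + 14*y - 10.
Scan x_0 ∈ {−4, ..., 4}. For each x_0, f_y(x_0, y) is a polynomial in y; find its integer roots y ∈ {−4, ..., 4}, then test f_x and f at those candidates.
  x = -4: f_y(-4, y) = -6*y**2 + 14*y - 26; no integer root y with |y| ≤ 4.
  x = -3: f_y(-3, y) = -6*y**2 + 14*y - 16; no integer root y with |y| ≤ 4.
  x = -2: f_y(-2, y) = -6*y**2 + 14*y - 10; no integer root y with |y| ≤ 4.
  x = -1: f_y(-1, y) = -6*y**2 + 14*y - 8; vanishes at y ∈ {1}. (-1, 1): f_x = 0, f = 0 — SINGULAR.
  x = 0: f_y(0, y) = -6*y**2 + 14*y - 10; no integer root y with |y| ≤ 4.
  x = 1: f_y(1, y) = -6*y**2 + 14*y - 16; no integer root y with |y| ≤ 4.
  x = 2: f_y(2, y) = -6*y**2 + 14*y - 26; no integer root y with |y| ≤ 4.
  x = 3: f_y(3, y) = -6*y**2 + 14*y - 40; no integer root y with |y| ≤ 4.
  x = 4: f_y(4, y) = -6*y**2 + 14*y - 58; no integer root y with |y| ≤ 4.
Only singular point on the grid: (-1, 1).
Classify: substitute x = -1 + u, y = 1 + v and expand: f = u**3 - 2*u**2*v - 2*v**3 + v**2.
No constant or linear terms (consistent with a singular point). Quadratic part: v**2. Cubic part: u**3 - 2*u**2*v - 2*v**3.
The quadratic part v**2 is a perfect square, so there is a single (double) tangent line v = 0, i.e. y = 1. Restricting the cubic part to that line (v = 0) leaves u**3 ≠ 0, so f is not divisible by v and the branch is v² ≈ -u**3 to lowest order — this is a cusp.
Classification: cusp.


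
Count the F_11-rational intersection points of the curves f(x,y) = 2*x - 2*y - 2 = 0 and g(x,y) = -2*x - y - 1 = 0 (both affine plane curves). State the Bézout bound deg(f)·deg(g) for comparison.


Common zeros: {(0, 10)}; count = 1; Bézout bound = 1.

deg(f) = 1, deg(g) = 1, so Bézout bound = 1.
Scan x ∈ F_11. For each x, list the y ∈ F_11 with f(x, y) ≡ 0 and those with g(x, y) ≡ 0 (mod 11); the common zeros in that column are the intersection.
  x = 0: f ≡ 0 at y ∈ {10}; g ≡ 0 at y ∈ {10}; common: {10}.
  x = 1: f ≡ 0 at y ∈ {0}; g ≡ 0 at y ∈ {8}; common: ∅.
  x = 2: f ≡ 0 at y ∈ {1}; g ≡ 0 at y ∈ {6}; common: ∅.
  x = 3: f ≡ 0 at y ∈ {2}; g ≡ 0 at y ∈ {4}; common: ∅.
  x = 4: f ≡ 0 at y ∈ {3}; g ≡ 0 at y ∈ {2}; common: ∅.
  x = 5: f ≡ 0 at y ∈ {4}; g ≡ 0 at y ∈ {0}; common: ∅.
  x = 6: f ≡ 0 at y ∈ {5}; g ≡ 0 at y ∈ {9}; common: ∅.
  x = 7: f ≡ 0 at y ∈ {6}; g ≡ 0 at y ∈ {7}; common: ∅.
  x = 8: f ≡ 0 at y ∈ {7}; g ≡ 0 at y ∈ {5}; common: ∅.
  x = 9: f ≡ 0 at y ∈ {8}; g ≡ 0 at y ∈ {3}; common: ∅.
  x = 10: f ≡ 0 at y ∈ {9}; g ≡ 0 at y ∈ {1}; common: ∅.
Collecting: common zeros = {(0, 10)}, so the count is 1.
Comparison with the Bézout bound: 1 ≤ 1 = deg(f)·deg(g), as expected for curves with no common component (the bound is attained).


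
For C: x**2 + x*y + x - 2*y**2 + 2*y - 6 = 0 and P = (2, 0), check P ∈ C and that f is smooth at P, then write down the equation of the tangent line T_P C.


Tangent line at P: 5*x + 4*y - 10 = 0.

Step 1: f(2, 0) = 0, so P lies on C.
Step 2: partial derivatives
  f_x(x, y) = 2*x + y + 1, f_y(x, y) = x - 4*y + 2.
  f_x(P) = 5, f_y(P) = 4 (gradient nonzero, so P is smooth).
Step 3: tangent line at P: 5·(x − 2) + 4·(y − 0) = 0.
Expanding: 5*x + 4*y - 10 = 0.


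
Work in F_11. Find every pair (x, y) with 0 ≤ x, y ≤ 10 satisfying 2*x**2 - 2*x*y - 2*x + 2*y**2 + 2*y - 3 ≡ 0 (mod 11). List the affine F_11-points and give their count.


Affine F_11-points: {(4, 7)}; count = 1.

For each of the 121 pairs (x, y) ∈ F_11², evaluate f(x, y) mod 11. Record the zeros.
  x = 0: [0↦8, 1↦1, 2↦9, 3↦10, 4↦4, 5↦2, 6↦4, 7↦10, 8↦9, 9↦1, 10↦8]  zeros at y ∈ ∅
  x = 1: [0↦8, 1↦10, 2↦5, 3↦4, 4↦7, 5↦3, 6↦3, 7↦7, 8↦4, 9↦5, 10↦10]  zeros at y ∈ ∅
  x = 2: [0↦1, 1↦1, 2↦5, 3↦2, 4↦3, 5↦8, 6↦6, 7↦8, 8↦3, 9↦2, 10↦5]  zeros at y ∈ ∅
  x = 3: [0↦9, 1↦7, 2↦9, 3↦4, 4↦3, 5↦6, 6↦2, 7↦2, 8↦6, 9↦3, 10↦4]  zeros at y ∈ ∅
  x = 4: [0↦10, 1↦6, 2↦6, 3↦10, 4↦7, 5↦8, 6↦2, 7↦0, 8↦2, 9↦8, 10↦7]  zeros at y ∈ {7}
  x = 5: [0↦4, 1↦9, 2↦7, 3↦9, 4↦4, 5↦3, 6↦6, 7↦2, 8↦2, 9↦6, 10↦3]  zeros at y ∈ ∅
  x = 6: [0↦2, 1↦5, 2↦1, 3↦1, 4↦5, 5↦2, 6↦3, 7↦8, 8↦6, 9↦8, 10↦3]  zeros at y ∈ ∅
  x = 7: [0↦4, 1↦5, 2↦10, 3↦8, 4↦10, 5↦5, 6↦4, 7↦7, 8↦3, 9↦3, 10↦7]  zeros at y ∈ ∅
  x = 8: [0↦10, 1↦9, 2↦1, 3↦8, 4↦8, 5↦1, 6↦9, 7↦10, 8↦4, 9↦2, 10↦4]  zeros at y ∈ ∅
  x = 9: [0↦9, 1↦6, 2↦7, 3↦1, 4↦10, 5↦1, 6↦7, 7↦6, 8↦9, 9↦5, 10↦5]  zeros at y ∈ ∅
  x = 10: [0↦1, 1↦7, 2↦6, 3↦9, 4↦5, 5↦5, 6↦9, 7↦6, 8↦7, 9↦1, 10↦10]  zeros at y ∈ ∅
Collecting zeros: affine points = {(4, 7)}.
Total count |C(F_11)_aff| = 1.


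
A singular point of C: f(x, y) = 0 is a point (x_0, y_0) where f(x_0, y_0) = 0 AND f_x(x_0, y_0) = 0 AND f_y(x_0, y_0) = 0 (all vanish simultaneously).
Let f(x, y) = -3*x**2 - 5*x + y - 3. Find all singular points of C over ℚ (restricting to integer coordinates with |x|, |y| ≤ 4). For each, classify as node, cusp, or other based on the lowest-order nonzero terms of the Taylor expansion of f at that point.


No singular points in the scanned grid; C is smooth there.

Compute partial derivatives:
  f_x = -6*x - 5.
  f_y = 1.
f_y = 1 is a nonzero constant, so f_y never vanishes: no point (x, y) can satisfy f = f_x = f_y = 0. In particular no (x, y) ∈ {−4, ..., 4}² is singular; the curve is smooth.


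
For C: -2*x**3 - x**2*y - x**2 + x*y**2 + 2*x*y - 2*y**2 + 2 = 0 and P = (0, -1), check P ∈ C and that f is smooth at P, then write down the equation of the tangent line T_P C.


Tangent line at P: -x + 4*y + 4 = 0.

Step 1: f(0, -1) = 0, so P lies on C.
Step 2: partial derivatives
  f_x(x, y) = -6*x**2 - 2*x*y - 2*x + y**2 + 2*y, f_y(x, y) = -x**2 + 2*x*y + 2*x - 4*y.
  f_x(P) = -1, f_y(P) = 4 (gradient nonzero, so P is smooth).
Step 3: tangent line at P: -1·(x − 0) + 4·(y − -1) = 0.
Expanding: -x + 4*y + 4 = 0.
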